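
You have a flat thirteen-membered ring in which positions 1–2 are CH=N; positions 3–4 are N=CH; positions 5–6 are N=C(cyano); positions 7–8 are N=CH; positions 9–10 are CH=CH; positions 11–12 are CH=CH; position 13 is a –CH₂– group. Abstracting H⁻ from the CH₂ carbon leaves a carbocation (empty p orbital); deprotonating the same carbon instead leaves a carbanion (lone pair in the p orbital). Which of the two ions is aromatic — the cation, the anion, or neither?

Both ions have a continuous loop of p orbitals — each ring atom is sp².
Cation: 6 × 2 + 0 = 12 π electrons → 4(3), antiaromatic.
Anion: 6 × 2 + 2 = 14 π electrons → 4(3)+2, aromatic.

The anion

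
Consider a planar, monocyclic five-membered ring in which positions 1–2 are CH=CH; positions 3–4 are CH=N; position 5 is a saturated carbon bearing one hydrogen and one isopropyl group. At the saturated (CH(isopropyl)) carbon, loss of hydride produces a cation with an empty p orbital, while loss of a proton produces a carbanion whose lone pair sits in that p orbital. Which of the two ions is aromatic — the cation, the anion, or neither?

The anion

In both ions every ring atom is sp² and contributes a p orbital, so both rings are fully conjugated.
Cation: 2 × 2 + 0 = 4 π electrons → 4(1), antiaromatic.
Anion: 2 × 2 + 2 = 6 π electrons → 4(1)+2, aromatic.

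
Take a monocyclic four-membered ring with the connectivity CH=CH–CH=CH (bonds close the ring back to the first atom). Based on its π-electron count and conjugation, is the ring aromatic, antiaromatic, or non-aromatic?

Antiaromatic

Every ring atom contributes a p orbital perpendicular to the ring (the double-bond atoms are sp², each contributing one p electron), so the π system is cyclic and fully conjugated.
Tallying contributions gives 2 × 2 = 4 from the 2 double-bond units.
4 = 4(1); a planar, fully conjugated 4n system is antiaromatic.
This is cyclobutadiene.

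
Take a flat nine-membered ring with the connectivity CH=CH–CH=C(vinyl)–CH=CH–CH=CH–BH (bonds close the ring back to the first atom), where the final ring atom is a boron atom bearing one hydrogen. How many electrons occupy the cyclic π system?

The p orbitals form a continuous loop: every atom in a ring double bond is sp² and brings one electron to the p orbital; the boron has an empty p orbital. The ring is fully conjugated.
Adding the contributions, 4 × 2 = 8 from the double-bond units + 0 from the BH atom = 8.

8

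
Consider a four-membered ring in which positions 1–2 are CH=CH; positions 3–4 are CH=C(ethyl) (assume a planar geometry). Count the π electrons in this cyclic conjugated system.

All ring atoms are sp² and supply a p orbital to the ring (every atom in a ring double bond is sp² and brings one electron to the p orbital); the conjugation is uninterrupted.
Counting π electrons: 2 × 2 = 4 from the 2 double-bond units.

4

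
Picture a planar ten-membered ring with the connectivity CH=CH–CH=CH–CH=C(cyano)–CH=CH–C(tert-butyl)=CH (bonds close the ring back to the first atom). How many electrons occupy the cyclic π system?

Check conjugation: every atom in a ring double bond is sp² and brings one electron to the p orbital — every position has a p orbital, so the cyclic π system is continuous.
Tallying contributions gives 5 × 2 = 10 from the 5 double-bond units.

10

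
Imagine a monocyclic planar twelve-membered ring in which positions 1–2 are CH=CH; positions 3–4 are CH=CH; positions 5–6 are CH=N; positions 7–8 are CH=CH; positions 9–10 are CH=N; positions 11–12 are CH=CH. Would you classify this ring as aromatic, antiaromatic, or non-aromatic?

Antiaromatic

Every ring atom contributes a p orbital perpendicular to the ring (each doubly-bonded ring atom is sp² with one p-orbital electron; each =N– nitrogen is pyridine-type (lone pair in the sp² plane, one electron in the p orbital)), so the π system is cyclic and fully conjugated.
Counting π electrons: 6 × 2 = 12 from the 6 double-bond units.
12 is a 4n count (n = 3), so the planar conjugated ring is antiaromatic.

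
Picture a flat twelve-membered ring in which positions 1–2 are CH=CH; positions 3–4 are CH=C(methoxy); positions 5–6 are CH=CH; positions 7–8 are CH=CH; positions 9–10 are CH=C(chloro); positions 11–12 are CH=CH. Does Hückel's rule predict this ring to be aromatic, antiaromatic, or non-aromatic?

Antiaromatic

The p orbitals form a continuous loop: every atom in a ring double bond is sp² and brings one electron to the p orbital. The ring is fully conjugated.
Tallying contributions gives 6 × 2 = 12 from the 6 double-bond units.
With 12 = 4·3 π electrons, Hückel's rule classifies the planar ring as antiaromatic.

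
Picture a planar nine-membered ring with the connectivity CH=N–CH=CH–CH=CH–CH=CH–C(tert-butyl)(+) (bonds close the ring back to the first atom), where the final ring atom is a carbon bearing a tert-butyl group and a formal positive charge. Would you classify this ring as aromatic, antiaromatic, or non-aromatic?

Antiaromatic

Check conjugation: the double-bond atoms are sp², each contributing one p electron; each =N– nitrogen is pyridine-type (lone pair in the sp² plane, one electron in the p orbital); the carbocation has an empty p orbital — every position has a p orbital, so the cyclic π system is continuous.
Counting π electrons: 4 × 2 = 8 from the double-bond units + 0 from the C(tert-butyl)(+) atom = 8.
8 is a 4n count (n = 2), so the planar conjugated ring is antiaromatic.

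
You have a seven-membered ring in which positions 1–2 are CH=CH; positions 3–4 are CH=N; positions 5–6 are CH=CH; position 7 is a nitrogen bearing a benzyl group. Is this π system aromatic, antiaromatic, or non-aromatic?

Antiaromatic

All ring atoms are sp² and supply a p orbital to the ring (every atom in a ring double bond is sp² and brings one electron to the p orbital; the doubly-bonded nitrogens are pyridine-type — their lone pairs lie in the ring plane, leaving one electron in the p orbital; the pyrrole-type nitrogen donates its lone pair from the p orbital); the conjugation is uninterrupted.
π-electron count: 3 × 2 = 6 from the double-bond units + 2 from the N(benzyl) atom = 8.
8 is a 4n count (n = 2), so the planar conjugated ring is antiaromatic.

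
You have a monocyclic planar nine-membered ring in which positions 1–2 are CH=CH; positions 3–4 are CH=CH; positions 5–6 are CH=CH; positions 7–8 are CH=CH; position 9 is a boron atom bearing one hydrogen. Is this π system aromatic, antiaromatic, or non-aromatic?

Every ring atom contributes a p orbital perpendicular to the ring (every atom in a ring double bond is sp² and brings one electron to the p orbital; the boron has an empty p orbital), so the π system is cyclic and fully conjugated.
Adding the contributions, 4 × 2 = 8 from the double-bond units + 0 from the BH atom = 8.
With 8 = 4·2 π electrons, Hückel's rule classifies the planar ring as antiaromatic.

Antiaromatic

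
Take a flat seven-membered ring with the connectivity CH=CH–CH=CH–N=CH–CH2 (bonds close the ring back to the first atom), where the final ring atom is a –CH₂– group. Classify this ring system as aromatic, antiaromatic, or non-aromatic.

Because the tetrahedral CH₂ carbon is sp³ and has no p orbital in the ring π system at the CH2 position, the π system cannot extend all the way around the ring.
Hückel's rule only applies to fully conjugated rings, so this one is simply non-aromatic.

Non-aromatic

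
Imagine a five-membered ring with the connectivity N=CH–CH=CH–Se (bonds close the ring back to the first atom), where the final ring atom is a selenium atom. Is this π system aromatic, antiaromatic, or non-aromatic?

Aromatic

The p orbitals form a continuous loop: every atom in a ring double bond is sp² and brings one electron to the p orbital; the doubly-bonded nitrogens are pyridine-type — their lone pairs lie in the ring plane, leaving one electron in the p orbital; the selenium donates one lone pair from its p orbital. The ring is fully conjugated.
π-electron count: 2 × 2 = 4 from the double-bond units + 2 from the Se atom = 6.
With 6 π electrons (n = 1), the Hückel 4n+2 condition holds.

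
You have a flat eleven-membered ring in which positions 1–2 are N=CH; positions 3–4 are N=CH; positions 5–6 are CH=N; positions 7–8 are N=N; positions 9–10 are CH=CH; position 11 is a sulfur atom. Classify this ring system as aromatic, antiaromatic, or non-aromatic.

Antiaromatic

The p orbitals form a continuous loop: every atom in a ring double bond is sp² and brings one electron to the p orbital; each =N– nitrogen is pyridine-type (lone pair in the sp² plane, one electron in the p orbital); the sulfur donates one lone pair from its p orbital. The ring is fully conjugated.
Adding the contributions, 5 × 2 = 10 from the double-bond units + 2 from the S atom = 12.
12 is a 4n count (n = 3), so the planar conjugated ring is antiaromatic.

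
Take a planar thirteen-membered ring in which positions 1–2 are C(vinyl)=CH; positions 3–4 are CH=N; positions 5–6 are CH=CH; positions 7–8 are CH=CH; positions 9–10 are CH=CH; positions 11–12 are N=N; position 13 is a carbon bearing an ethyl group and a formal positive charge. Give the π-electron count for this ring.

12

Every ring atom contributes a p orbital perpendicular to the ring (the double-bond atoms are sp², each contributing one p electron; each =N– nitrogen is pyridine-type (lone pair in the sp² plane, one electron in the p orbital); the carbocation has an empty p orbital), so the π system is cyclic and fully conjugated.
π-electron count: 6 × 2 = 12 from the double-bond units + 0 from the C(ethyl)(+) atom = 12.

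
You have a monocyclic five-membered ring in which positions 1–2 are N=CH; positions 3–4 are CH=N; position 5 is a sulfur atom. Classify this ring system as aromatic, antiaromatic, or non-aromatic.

All ring atoms are sp² and supply a p orbital to the ring (each doubly-bonded ring atom is sp² with one p-orbital electron; each =N– nitrogen is pyridine-type (lone pair in the sp² plane, one electron in the p orbital); the sulfur donates one lone pair from its p orbital); the conjugation is uninterrupted.
Counting π electrons: 2 × 2 = 4 from the double-bond units + 2 from the S atom = 6.
That gives a 4n+2 count (6, n = 1).

Aromatic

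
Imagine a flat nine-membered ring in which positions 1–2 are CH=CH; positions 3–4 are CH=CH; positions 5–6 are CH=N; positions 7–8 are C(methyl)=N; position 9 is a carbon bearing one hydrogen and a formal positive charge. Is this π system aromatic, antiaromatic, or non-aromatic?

All ring atoms are sp² and supply a p orbital to the ring (each doubly-bonded ring atom is sp² with one p-orbital electron; each sp² =N– keeps its lone pair in-plane and puts one electron into the π system; the carbocation has an empty p orbital); the conjugation is uninterrupted.
π-electron count: 4 × 2 = 8 from the double-bond units + 0 from the CH(+) atom = 8.
8 = 4(2); a planar, fully conjugated 4n system is antiaromatic.

Antiaromatic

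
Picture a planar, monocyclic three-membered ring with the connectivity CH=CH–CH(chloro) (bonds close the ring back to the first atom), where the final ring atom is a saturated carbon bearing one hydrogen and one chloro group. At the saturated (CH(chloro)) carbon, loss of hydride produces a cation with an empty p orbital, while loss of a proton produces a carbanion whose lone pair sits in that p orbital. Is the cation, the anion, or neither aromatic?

Both ions have a continuous loop of p orbitals — each ring atom is sp².
Cation: 1 × 2 + 0 = 2 π electrons → 4(0)+2, aromatic.
Anion: 1 × 2 + 2 = 4 π electrons → 4(1), antiaromatic.

The cation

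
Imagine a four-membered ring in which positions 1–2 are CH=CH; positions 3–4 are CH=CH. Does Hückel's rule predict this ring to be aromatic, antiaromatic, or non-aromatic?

The p orbitals form a continuous loop: every atom in a ring double bond is sp² and brings one electron to the p orbital. The ring is fully conjugated.
Counting π electrons: 2 × 2 = 4 from the 2 double-bond units.
A 4n π count (4, n = 1) in a planar conjugated ring means antiaromatic.
(This ring is cyclobutadiene.)

Antiaromatic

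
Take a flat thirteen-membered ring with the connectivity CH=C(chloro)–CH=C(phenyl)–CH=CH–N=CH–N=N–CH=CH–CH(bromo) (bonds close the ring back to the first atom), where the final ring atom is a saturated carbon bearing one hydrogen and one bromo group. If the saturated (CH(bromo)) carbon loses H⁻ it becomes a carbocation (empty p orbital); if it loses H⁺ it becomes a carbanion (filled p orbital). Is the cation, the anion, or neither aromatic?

Both ions have a continuous loop of p orbitals — each ring atom is sp².
Cation: 6 × 2 + 0 = 12 π electrons → 4(3), antiaromatic.
Anion: 6 × 2 + 2 = 14 π electrons → 4(3)+2, aromatic.

The anion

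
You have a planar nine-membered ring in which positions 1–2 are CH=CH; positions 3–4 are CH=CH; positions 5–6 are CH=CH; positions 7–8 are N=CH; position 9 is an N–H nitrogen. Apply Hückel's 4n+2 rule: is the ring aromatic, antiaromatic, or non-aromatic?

The p orbitals form a continuous loop: the double-bond atoms are sp², each contributing one p electron; each =N– nitrogen is pyridine-type (lone pair in the sp² plane, one electron in the p orbital); the pyrrole-type nitrogen donates its lone pair from the p orbital. The ring is fully conjugated.
Tallying contributions gives 4 × 2 = 8 from the double-bond units + 2 from the NH atom = 10.
With 10 π electrons (n = 2), the Hückel 4n+2 condition holds.

Aromatic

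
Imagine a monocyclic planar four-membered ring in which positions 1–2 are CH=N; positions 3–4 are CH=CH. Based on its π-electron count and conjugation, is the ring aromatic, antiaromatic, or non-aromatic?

Antiaromatic

Check conjugation: the double-bond atoms are sp², each contributing one p electron; each =N– nitrogen is pyridine-type (lone pair in the sp² plane, one electron in the p orbital) — every position has a p orbital, so the cyclic π system is continuous.
Counting π electrons: 2 × 2 = 4 from the 2 double-bond units.
A 4n π count (4, n = 1) in a planar conjugated ring means antiaromatic.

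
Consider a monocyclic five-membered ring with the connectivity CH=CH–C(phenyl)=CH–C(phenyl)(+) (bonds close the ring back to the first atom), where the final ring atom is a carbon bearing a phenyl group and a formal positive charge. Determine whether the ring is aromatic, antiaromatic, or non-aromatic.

Antiaromatic

The p orbitals form a continuous loop: every atom in a ring double bond is sp² and brings one electron to the p orbital; the carbocation has an empty p orbital. The ring is fully conjugated.
Tallying contributions gives 2 × 2 = 4 from the double-bond units + 0 from the C(phenyl)(+) atom = 4.
A 4n π count (4, n = 1) in a planar conjugated ring means antiaromatic.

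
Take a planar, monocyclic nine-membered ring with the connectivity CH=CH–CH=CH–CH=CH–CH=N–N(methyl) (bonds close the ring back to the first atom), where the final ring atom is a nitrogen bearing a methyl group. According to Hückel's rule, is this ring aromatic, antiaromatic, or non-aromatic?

Every ring atom contributes a p orbital perpendicular to the ring (every atom in a ring double bond is sp² and brings one electron to the p orbital; the doubly-bonded nitrogens are pyridine-type — their lone pairs lie in the ring plane, leaving one electron in the p orbital; the pyrrole-type nitrogen donates its lone pair from the p orbital), so the π system is cyclic and fully conjugated.
π-electron count: 4 × 2 = 8 from the double-bond units + 2 from the N(methyl) atom = 10.
10 = 4(2) + 2, which satisfies Hückel's 4n+2 rule.

Aromatic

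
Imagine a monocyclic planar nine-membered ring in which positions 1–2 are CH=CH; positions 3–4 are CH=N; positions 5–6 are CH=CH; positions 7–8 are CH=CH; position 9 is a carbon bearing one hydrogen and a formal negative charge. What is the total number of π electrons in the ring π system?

The p orbitals form a continuous loop: each doubly-bonded ring atom is sp² with one p-orbital electron; each sp² =N– keeps its lone pair in-plane and puts one electron into the π system; the carbanion's lone pair occupies the p orbital. The ring is fully conjugated.
π-electron count: 4 × 2 = 8 from the double-bond units + 2 from the CH(-) atom = 10.

10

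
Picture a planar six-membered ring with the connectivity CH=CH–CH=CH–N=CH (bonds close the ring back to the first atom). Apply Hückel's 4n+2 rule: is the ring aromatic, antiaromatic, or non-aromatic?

Aromatic

Check conjugation: the double-bond atoms are sp², each contributing one p electron; each =N– nitrogen is pyridine-type (lone pair in the sp² plane, one electron in the p orbital) — every position has a p orbital, so the cyclic π system is continuous.
Counting π electrons: 3 × 2 = 6 from the 3 double-bond units.
With 6 π electrons (n = 1), the Hückel 4n+2 condition holds.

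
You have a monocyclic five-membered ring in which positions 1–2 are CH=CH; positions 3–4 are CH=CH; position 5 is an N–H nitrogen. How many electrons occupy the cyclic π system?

Every ring atom contributes a p orbital perpendicular to the ring (each doubly-bonded ring atom is sp² with one p-orbital electron; the pyrrole-type nitrogen donates its lone pair from the p orbital), so the π system is cyclic and fully conjugated.
π-electron count: 2 × 2 = 4 from the double-bond units + 2 from the NH atom = 6.

6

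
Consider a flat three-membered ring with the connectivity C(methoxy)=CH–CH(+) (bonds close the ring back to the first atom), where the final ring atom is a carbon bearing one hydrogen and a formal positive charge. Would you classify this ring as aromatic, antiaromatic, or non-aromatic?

Check conjugation: every atom in a ring double bond is sp² and brings one electron to the p orbital; the carbocation has an empty p orbital — every position has a p orbital, so the cyclic π system is continuous.
Tallying contributions gives 1 × 2 = 2 from the double-bond unit + 0 from the CH(+) atom = 2.
With 2 π electrons (n = 0), the Hückel 4n+2 condition holds.

Aromatic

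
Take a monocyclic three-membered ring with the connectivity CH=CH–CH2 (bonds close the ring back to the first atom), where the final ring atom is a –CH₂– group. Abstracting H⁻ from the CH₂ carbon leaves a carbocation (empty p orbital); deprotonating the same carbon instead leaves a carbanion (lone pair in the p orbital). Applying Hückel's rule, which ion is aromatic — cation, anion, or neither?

In either ion the ring is fully conjugated: every atom, including the new sp² carbon, supplies a p orbital.
Cation: 1 × 2 + 0 = 2 π electrons → 4(0)+2, aromatic.
Anion: 1 × 2 + 2 = 4 π electrons → 4(1), antiaromatic.

The cation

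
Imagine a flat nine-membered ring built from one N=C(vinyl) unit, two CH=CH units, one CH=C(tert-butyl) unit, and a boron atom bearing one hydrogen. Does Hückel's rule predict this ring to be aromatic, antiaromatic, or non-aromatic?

The p orbitals form a continuous loop: every atom in a ring double bond is sp² and brings one electron to the p orbital; each =N– nitrogen is pyridine-type (lone pair in the sp² plane, one electron in the p orbital); the boron has an empty p orbital. The ring is fully conjugated.
Counting π electrons: 4 × 2 = 8 from the double-bond units + 0 from the BH atom = 8.
8 is a 4n count (n = 2), so the planar conjugated ring is antiaromatic.

Antiaromatic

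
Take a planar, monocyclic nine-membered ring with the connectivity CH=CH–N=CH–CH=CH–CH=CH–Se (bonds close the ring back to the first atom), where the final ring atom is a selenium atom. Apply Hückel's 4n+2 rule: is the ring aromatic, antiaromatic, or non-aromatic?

Aromatic

The p orbitals form a continuous loop: every atom in a ring double bond is sp² and brings one electron to the p orbital; each =N– nitrogen is pyridine-type (lone pair in the sp² plane, one electron in the p orbital); the selenium donates one lone pair from its p orbital. The ring is fully conjugated.
Adding the contributions, 4 × 2 = 8 from the double-bond units + 2 from the Se atom = 10.
10 = 4(2) + 2, which satisfies Hückel's 4n+2 rule.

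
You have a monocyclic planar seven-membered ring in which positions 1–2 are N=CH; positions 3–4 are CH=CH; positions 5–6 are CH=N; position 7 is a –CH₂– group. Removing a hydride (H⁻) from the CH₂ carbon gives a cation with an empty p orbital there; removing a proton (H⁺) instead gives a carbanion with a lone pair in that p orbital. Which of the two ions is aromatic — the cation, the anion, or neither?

In both ions every ring atom is sp² and contributes a p orbital, so both rings are fully conjugated.
Cation: 3 × 2 + 0 = 6 π electrons → 4(1)+2, aromatic.
Anion: 3 × 2 + 2 = 8 π electrons → 4(2), antiaromatic.

The cation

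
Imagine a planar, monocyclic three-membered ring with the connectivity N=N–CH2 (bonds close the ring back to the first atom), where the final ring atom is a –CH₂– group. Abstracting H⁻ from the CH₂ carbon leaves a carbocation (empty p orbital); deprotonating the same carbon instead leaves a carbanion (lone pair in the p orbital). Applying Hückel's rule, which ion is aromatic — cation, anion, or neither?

The cation

Once that carbon is sp², every ring atom has a p orbital and both ions are fully conjugated.
Cation: 1 × 2 + 0 = 2 π electrons → 4(0)+2, aromatic.
Anion: 1 × 2 + 2 = 4 π electrons → 4(1), antiaromatic.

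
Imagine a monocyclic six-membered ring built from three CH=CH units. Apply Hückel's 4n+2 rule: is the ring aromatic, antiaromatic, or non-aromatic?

Check conjugation: each doubly-bonded ring atom is sp² with one p-orbital electron — every position has a p orbital, so the cyclic π system is continuous.
π-electron count: 3 × 2 = 6 from the 3 double-bond units.
Since 6 = 4·1 + 2, the ring meets the 4n+2 criterion.

Aromatic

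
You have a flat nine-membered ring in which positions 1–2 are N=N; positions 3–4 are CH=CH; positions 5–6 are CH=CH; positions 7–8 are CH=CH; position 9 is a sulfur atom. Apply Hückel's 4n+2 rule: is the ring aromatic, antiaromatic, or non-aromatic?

All ring atoms are sp² and supply a p orbital to the ring (each doubly-bonded ring atom is sp² with one p-orbital electron; each sp² =N– keeps its lone pair in-plane and puts one electron into the π system; the sulfur donates one lone pair from its p orbital); the conjugation is uninterrupted.
Tallying contributions gives 4 × 2 = 8 from the double-bond units + 2 from the S atom = 10.
With 10 π electrons (n = 2), the Hückel 4n+2 condition holds.

Aromatic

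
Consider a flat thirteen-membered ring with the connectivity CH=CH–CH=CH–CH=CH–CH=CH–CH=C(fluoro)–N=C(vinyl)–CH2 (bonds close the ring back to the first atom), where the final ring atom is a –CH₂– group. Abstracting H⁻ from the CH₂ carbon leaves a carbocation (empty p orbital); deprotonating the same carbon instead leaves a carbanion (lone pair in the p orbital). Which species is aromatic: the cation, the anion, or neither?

The anion

In either ion the ring is fully conjugated: every atom, including the new sp² carbon, supplies a p orbital.
Cation: 6 × 2 + 0 = 12 π electrons → 4(3), antiaromatic.
Anion: 6 × 2 + 2 = 14 π electrons → 4(3)+2, aromatic.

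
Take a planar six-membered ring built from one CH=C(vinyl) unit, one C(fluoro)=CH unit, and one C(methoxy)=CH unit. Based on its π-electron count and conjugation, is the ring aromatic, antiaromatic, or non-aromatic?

Aromatic

Check conjugation: the double-bond atoms are sp², each contributing one p electron — every position has a p orbital, so the cyclic π system is continuous.
Adding the contributions, 3 × 2 = 6 from the 3 double-bond units.
With 6 π electrons (n = 1), the Hückel 4n+2 condition holds.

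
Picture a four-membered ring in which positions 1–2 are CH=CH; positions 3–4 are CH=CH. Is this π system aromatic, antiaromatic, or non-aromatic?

The p orbitals form a continuous loop: the double-bond atoms are sp², each contributing one p electron. The ring is fully conjugated.
Counting π electrons: 2 × 2 = 4 from the 2 double-bond units.
4 is a 4n count (n = 1), so the planar conjugated ring is antiaromatic.
(The species described is cyclobutadiene.)

Antiaromatic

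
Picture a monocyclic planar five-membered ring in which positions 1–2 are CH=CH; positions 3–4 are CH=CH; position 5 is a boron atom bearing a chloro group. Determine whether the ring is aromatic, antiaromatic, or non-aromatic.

Every ring atom contributes a p orbital perpendicular to the ring (each doubly-bonded ring atom is sp² with one p-orbital electron; the boron has an empty p orbital), so the π system is cyclic and fully conjugated.
π-electron count: 2 × 2 = 4 from the double-bond units + 0 from the B(chloro) atom = 4.
With 4 = 4·1 π electrons, Hückel's rule classifies the planar ring as antiaromatic.

Antiaromatic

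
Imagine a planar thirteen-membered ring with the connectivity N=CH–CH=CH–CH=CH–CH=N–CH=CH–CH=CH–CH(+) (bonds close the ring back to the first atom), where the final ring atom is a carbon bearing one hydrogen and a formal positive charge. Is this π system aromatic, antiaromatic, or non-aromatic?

Antiaromatic

The p orbitals form a continuous loop: the double-bond atoms are sp², each contributing one p electron; the doubly-bonded nitrogens are pyridine-type — their lone pairs lie in the ring plane, leaving one electron in the p orbital; the carbocation has an empty p orbital. The ring is fully conjugated.
Tallying contributions gives 6 × 2 = 12 from the double-bond units + 0 from the CH(+) atom = 12.
12 is a 4n count (n = 3), so the planar conjugated ring is antiaromatic.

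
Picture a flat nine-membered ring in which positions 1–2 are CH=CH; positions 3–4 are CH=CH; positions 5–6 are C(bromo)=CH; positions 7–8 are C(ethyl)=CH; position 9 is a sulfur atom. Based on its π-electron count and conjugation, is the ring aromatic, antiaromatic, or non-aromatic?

Aromatic

The p orbitals form a continuous loop: the double-bond atoms are sp², each contributing one p electron; the sulfur donates one lone pair from its p orbital. The ring is fully conjugated.
Counting π electrons: 4 × 2 = 8 from the double-bond units + 2 from the S atom = 10.
10 = 4(2) + 2, which satisfies Hückel's 4n+2 rule.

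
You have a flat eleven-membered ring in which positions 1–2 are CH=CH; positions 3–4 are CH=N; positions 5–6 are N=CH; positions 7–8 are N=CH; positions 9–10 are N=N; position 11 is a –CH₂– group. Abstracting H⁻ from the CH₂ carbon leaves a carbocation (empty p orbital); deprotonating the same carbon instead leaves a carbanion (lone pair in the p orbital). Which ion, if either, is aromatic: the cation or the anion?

Both ions have a continuous loop of p orbitals — each ring atom is sp².
Cation: 5 × 2 + 0 = 10 π electrons → 4(2)+2, aromatic.
Anion: 5 × 2 + 2 = 12 π electrons → 4(3), antiaromatic.

The cation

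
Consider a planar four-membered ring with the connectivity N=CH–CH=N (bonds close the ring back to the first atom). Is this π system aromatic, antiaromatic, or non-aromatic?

Antiaromatic

The p orbitals form a continuous loop: the double-bond atoms are sp², each contributing one p electron; each =N– nitrogen is pyridine-type (lone pair in the sp² plane, one electron in the p orbital). The ring is fully conjugated.
π-electron count: 2 × 2 = 4 from the 2 double-bond units.
4 = 4(1); a planar, fully conjugated 4n system is antiaromatic.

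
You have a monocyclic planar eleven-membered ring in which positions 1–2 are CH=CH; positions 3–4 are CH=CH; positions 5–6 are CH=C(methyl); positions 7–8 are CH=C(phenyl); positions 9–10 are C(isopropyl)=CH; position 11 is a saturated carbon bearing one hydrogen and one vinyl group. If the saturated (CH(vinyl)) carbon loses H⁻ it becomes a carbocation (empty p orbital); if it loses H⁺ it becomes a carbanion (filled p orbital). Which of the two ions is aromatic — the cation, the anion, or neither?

Once that carbon is sp², every ring atom has a p orbital and both ions are fully conjugated.
Cation: 5 × 2 + 0 = 10 π electrons → 4(2)+2, aromatic.
Anion: 5 × 2 + 2 = 12 π electrons → 4(3), antiaromatic.

The cation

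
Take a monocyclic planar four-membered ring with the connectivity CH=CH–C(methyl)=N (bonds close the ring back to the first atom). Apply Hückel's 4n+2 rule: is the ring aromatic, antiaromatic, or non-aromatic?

Antiaromatic

All ring atoms are sp² and supply a p orbital to the ring (every atom in a ring double bond is sp² and brings one electron to the p orbital; the doubly-bonded nitrogens are pyridine-type — their lone pairs lie in the ring plane, leaving one electron in the p orbital); the conjugation is uninterrupted.
Counting π electrons: 2 × 2 = 4 from the 2 double-bond units.
4 = 4(1); a planar, fully conjugated 4n system is antiaromatic.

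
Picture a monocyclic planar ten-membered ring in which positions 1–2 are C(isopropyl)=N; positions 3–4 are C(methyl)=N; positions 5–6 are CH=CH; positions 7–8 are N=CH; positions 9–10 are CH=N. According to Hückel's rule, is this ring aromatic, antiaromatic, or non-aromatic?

All ring atoms are sp² and supply a p orbital to the ring (the double-bond atoms are sp², each contributing one p electron; the doubly-bonded nitrogens are pyridine-type — their lone pairs lie in the ring plane, leaving one electron in the p orbital); the conjugation is uninterrupted.
Counting π electrons: 5 × 2 = 10 from the 5 double-bond units.
With 10 π electrons (n = 2), the Hückel 4n+2 condition holds.

Aromatic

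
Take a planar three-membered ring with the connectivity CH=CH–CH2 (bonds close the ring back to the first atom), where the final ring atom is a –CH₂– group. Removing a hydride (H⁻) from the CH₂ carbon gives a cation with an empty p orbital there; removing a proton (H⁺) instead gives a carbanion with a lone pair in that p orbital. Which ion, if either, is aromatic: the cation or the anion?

The cation

In both ions every ring atom is sp² and contributes a p orbital, so both rings are fully conjugated.
Cation: 1 × 2 + 0 = 2 π electrons → 4(0)+2, aromatic.
Anion: 1 × 2 + 2 = 4 π electrons → 4(1), antiaromatic.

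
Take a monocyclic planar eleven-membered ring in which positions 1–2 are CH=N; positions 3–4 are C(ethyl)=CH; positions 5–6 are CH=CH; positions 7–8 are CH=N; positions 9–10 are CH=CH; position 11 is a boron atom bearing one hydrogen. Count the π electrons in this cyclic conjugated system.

Every ring atom contributes a p orbital perpendicular to the ring (each doubly-bonded ring atom is sp² with one p-orbital electron; each =N– nitrogen is pyridine-type (lone pair in the sp² plane, one electron in the p orbital); the boron has an empty p orbital), so the π system is cyclic and fully conjugated.
π-electron count: 5 × 2 = 10 from the double-bond units + 0 from the BH atom = 10.

10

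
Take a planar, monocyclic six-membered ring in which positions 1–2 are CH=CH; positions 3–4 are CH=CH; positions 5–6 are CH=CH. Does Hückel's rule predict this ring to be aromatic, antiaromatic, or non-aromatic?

Aromatic

Check conjugation: every atom in a ring double bond is sp² and brings one electron to the p orbital — every position has a p orbital, so the cyclic π system is continuous.
Tallying contributions gives 3 × 2 = 6 from the 3 double-bond units.
That gives a 4n+2 count (6, n = 1).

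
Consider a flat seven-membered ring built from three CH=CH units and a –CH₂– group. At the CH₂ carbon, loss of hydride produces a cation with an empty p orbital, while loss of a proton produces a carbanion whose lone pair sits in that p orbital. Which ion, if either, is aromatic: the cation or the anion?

In either ion the ring is fully conjugated: every atom, including the new sp² carbon, supplies a p orbital.
Cation: 3 × 2 + 0 = 6 π electrons → 4(1)+2, aromatic.
Anion: 3 × 2 + 2 = 8 π electrons → 4(2), antiaromatic.

The cation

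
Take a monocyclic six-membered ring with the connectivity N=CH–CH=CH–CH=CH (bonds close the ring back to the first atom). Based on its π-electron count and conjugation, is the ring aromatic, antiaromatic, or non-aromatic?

The p orbitals form a continuous loop: every atom in a ring double bond is sp² and brings one electron to the p orbital; each =N– nitrogen is pyridine-type (lone pair in the sp² plane, one electron in the p orbital). The ring is fully conjugated.
Counting π electrons: 3 × 2 = 6 from the 3 double-bond units.
Since 6 = 4·1 + 2, the ring meets the 4n+2 criterion.

Aromatic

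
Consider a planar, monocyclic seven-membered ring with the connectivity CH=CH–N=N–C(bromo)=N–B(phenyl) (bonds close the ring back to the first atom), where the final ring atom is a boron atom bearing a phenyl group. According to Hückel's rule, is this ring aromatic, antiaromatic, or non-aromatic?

Aromatic

All ring atoms are sp² and supply a p orbital to the ring (the double-bond atoms are sp², each contributing one p electron; each sp² =N– keeps its lone pair in-plane and puts one electron into the π system; the boron has an empty p orbital); the conjugation is uninterrupted.
Counting π electrons: 3 × 2 = 6 from the double-bond units + 0 from the B(phenyl) atom = 6.
6 = 4(1) + 2, which satisfies Hückel's 4n+2 rule.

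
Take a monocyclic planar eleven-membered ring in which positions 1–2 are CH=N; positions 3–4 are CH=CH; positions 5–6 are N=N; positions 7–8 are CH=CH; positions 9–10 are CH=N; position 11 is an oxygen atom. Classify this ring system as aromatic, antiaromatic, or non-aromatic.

The p orbitals form a continuous loop: each doubly-bonded ring atom is sp² with one p-orbital electron; each =N– nitrogen is pyridine-type (lone pair in the sp² plane, one electron in the p orbital); the oxygen donates one lone pair from its p orbital. The ring is fully conjugated.
Tallying contributions gives 5 × 2 = 10 from the double-bond units + 2 from the O atom = 12.
A 4n π count (12, n = 3) in a planar conjugated ring means antiaromatic.

Antiaromatic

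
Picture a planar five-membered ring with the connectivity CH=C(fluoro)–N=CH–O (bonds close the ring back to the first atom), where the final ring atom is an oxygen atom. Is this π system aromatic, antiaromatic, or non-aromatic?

Aromatic

The p orbitals form a continuous loop: every atom in a ring double bond is sp² and brings one electron to the p orbital; each sp² =N– keeps its lone pair in-plane and puts one electron into the π system; the oxygen donates one lone pair from its p orbital. The ring is fully conjugated.
Tallying contributions gives 2 × 2 = 4 from the double-bond units + 2 from the O atom = 6.
With 6 π electrons (n = 1), the Hückel 4n+2 condition holds.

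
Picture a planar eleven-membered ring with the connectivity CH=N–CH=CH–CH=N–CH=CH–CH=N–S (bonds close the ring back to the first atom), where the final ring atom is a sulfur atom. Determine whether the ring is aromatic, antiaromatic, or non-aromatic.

All ring atoms are sp² and supply a p orbital to the ring (every atom in a ring double bond is sp² and brings one electron to the p orbital; each sp² =N– keeps its lone pair in-plane and puts one electron into the π system; the sulfur donates one lone pair from its p orbital); the conjugation is uninterrupted.
Counting π electrons: 5 × 2 = 10 from the double-bond units + 2 from the S atom = 12.
With 12 = 4·3 π electrons, Hückel's rule classifies the planar ring as antiaromatic.

Antiaromatic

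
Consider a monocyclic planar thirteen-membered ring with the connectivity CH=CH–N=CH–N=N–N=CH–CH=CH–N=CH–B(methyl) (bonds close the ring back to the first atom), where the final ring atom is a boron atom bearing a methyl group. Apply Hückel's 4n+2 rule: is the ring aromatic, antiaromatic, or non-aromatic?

Every ring atom contributes a p orbital perpendicular to the ring (the double-bond atoms are sp², each contributing one p electron; each =N– nitrogen is pyridine-type (lone pair in the sp² plane, one electron in the p orbital); the boron has an empty p orbital), so the π system is cyclic and fully conjugated.
Counting π electrons: 6 × 2 = 12 from the double-bond units + 0 from the B(methyl) atom = 12.
A 4n π count (12, n = 3) in a planar conjugated ring means antiaromatic.

Antiaromatic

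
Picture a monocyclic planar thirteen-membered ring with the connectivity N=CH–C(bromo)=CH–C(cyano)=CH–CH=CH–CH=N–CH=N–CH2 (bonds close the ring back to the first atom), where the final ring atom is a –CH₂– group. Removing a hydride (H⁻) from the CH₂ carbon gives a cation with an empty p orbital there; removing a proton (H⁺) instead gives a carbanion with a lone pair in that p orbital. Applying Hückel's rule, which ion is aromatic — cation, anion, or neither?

The anion

Once that carbon is sp², every ring atom has a p orbital and both ions are fully conjugated.
Cation: 6 × 2 + 0 = 12 π electrons → 4(3), antiaromatic.
Anion: 6 × 2 + 2 = 14 π electrons → 4(3)+2, aromatic.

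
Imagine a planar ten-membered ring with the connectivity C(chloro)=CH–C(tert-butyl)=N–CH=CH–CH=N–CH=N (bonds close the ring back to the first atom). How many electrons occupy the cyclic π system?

10

All ring atoms are sp² and supply a p orbital to the ring (the double-bond atoms are sp², each contributing one p electron; each =N– nitrogen is pyridine-type (lone pair in the sp² plane, one electron in the p orbital)); the conjugation is uninterrupted.
Tallying contributions gives 5 × 2 = 10 from the 5 double-bond units.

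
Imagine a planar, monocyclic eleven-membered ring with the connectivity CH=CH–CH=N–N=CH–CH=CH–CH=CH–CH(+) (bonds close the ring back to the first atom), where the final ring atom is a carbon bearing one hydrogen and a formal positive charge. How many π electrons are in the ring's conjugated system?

Check conjugation: the double-bond atoms are sp², each contributing one p electron; each sp² =N– keeps its lone pair in-plane and puts one electron into the π system; the carbocation has an empty p orbital — every position has a p orbital, so the cyclic π system is continuous.
Counting π electrons: 5 × 2 = 10 from the double-bond units + 0 from the CH(+) atom = 10.

10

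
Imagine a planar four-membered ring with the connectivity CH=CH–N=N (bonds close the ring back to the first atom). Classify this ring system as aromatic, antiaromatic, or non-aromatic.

Antiaromatic

The p orbitals form a continuous loop: each doubly-bonded ring atom is sp² with one p-orbital electron; each sp² =N– keeps its lone pair in-plane and puts one electron into the π system. The ring is fully conjugated.
π-electron count: 2 × 2 = 4 from the 2 double-bond units.
A 4n π count (4, n = 1) in a planar conjugated ring means antiaromatic.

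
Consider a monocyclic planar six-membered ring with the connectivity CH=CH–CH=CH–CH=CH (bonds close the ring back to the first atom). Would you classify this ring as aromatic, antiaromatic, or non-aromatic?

Aromatic

The p orbitals form a continuous loop: every atom in a ring double bond is sp² and brings one electron to the p orbital. The ring is fully conjugated.
Adding the contributions, 3 × 2 = 6 from the 3 double-bond units.
6 = 4(1) + 2, which satisfies Hückel's 4n+2 rule.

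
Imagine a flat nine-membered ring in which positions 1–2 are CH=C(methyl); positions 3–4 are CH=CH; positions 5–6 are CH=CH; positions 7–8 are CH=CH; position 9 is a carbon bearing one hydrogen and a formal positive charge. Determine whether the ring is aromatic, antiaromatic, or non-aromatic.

Antiaromatic

The p orbitals form a continuous loop: every atom in a ring double bond is sp² and brings one electron to the p orbital; the carbocation has an empty p orbital. The ring is fully conjugated.
Counting π electrons: 4 × 2 = 8 from the double-bond units + 0 from the CH(+) atom = 8.
With 8 = 4·2 π electrons, Hückel's rule classifies the planar ring as antiaromatic.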